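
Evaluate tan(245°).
tan(245°) = 2.145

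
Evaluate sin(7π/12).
sin(7π/12) = (√6+√2)/4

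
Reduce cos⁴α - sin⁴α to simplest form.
cos⁴α - sin⁴α = cos(2α) (using Factoring + double angle)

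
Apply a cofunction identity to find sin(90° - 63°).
sin(90° - 63°) = cos(63°) = 0.454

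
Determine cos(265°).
cos(265°) = -0.08716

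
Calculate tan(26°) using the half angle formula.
tan(26°) = sin 52° / (1 + cos 52°) = 0.4877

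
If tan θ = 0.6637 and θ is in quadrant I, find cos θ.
cos θ = 0.8332 (using tan²θ + 1 = sec²θ)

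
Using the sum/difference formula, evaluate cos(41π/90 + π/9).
cos(41π/90 + π/9) = cos 41π/90 cos π/9 - sin 41π/90 sin π/9 = -0.2079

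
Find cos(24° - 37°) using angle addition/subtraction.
cos(24° - 37°) = cos 24° cos 37° + sin 24° sin 37° = 0.9744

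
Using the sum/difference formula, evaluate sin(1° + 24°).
sin(1° + 24°) = sin 1° cos 24° + cos 1° sin 24° = 0.4226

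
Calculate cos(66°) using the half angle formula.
cos(66°) = √((1 + cos 132°)/2) = 0.4067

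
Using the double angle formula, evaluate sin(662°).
sin(662°) = 2 sin 331° cos 331° = -0.848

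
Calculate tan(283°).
tan(283°) = -4.331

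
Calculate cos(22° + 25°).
cos(22° + 25°) = cos 22° cos 25° - sin 22° sin 25° = 0.682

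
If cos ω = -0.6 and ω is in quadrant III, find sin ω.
sin ω = -0.8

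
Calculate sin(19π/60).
sin(19π/60) = 0.8387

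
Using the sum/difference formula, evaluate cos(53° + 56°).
cos(53° + 56°) = cos 53° cos 56° - sin 53° sin 56° = -0.3256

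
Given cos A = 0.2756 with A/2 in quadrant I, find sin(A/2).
sin(A/2) = ±√((1 - cos A)/2); positive since A/2 ∈ QI, so sin(A/2) = 0.6018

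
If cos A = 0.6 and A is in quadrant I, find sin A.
sin A = 0.8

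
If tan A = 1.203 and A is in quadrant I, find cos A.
cos A = 0.6392 (using tan²A + 1 = sec²A)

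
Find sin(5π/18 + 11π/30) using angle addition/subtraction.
sin(5π/18 + 11π/30) = sin 5π/18 cos 11π/30 + cos 5π/18 sin 11π/30 = 0.8988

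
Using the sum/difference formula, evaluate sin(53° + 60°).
sin(53° + 60°) = sin 53° cos 60° + cos 53° sin 60° = 0.9205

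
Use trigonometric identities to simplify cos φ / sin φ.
cos φ / sin φ = cot φ (using Quotient identity)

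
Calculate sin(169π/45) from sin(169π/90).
sin(169π/45) = 2 sin 169π/90 cos 169π/90 = -0.6947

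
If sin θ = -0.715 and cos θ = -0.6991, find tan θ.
tan θ = sin θ / cos θ = 1.023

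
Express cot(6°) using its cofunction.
cot(6°) = tan(90° - 6°) = tan(84°)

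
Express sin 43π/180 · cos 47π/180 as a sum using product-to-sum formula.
sin 43π/180 cos 47π/180 = (1/2)[sin(43π/180+47π/180) + sin(43π/180-47π/180)]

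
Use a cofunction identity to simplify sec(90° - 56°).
sec(90° - 56°) = csc(56°)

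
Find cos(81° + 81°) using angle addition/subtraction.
cos(81° + 81°) = cos 81° cos 81° - sin 81° sin 81° = -0.9511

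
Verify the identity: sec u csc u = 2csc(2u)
RHS = 2/sin(2u) = 2/(2 sin u cos u) = 1/(sin u cos u) = (1/cos u)(1/sin u) = sec u csc u = LHS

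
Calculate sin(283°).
sin(283°) = -0.9744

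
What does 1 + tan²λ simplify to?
1 + tan²λ = sec²λ (using Pythagorean identity)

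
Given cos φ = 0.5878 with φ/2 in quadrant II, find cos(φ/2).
cos(φ/2) = ±√((1 + cos φ)/2); negative since φ/2 ∈ QII, so cos(φ/2) = -0.891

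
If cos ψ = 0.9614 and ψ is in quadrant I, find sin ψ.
sin ψ = 0.2752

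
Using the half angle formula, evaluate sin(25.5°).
sin(25.5°) = √((1 - cos 51°)/2) = 0.4305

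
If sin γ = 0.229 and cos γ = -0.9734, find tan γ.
tan γ = sin γ / cos γ = -0.2353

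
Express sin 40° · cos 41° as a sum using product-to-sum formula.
sin 40° cos 41° = (1/2)[sin(40°+41°) + sin(40°-41°)]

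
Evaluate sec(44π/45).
sec(44π/45) = -1.002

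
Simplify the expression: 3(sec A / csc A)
3(sec A / csc A) = 3(tan A) (using Reciprocal identities)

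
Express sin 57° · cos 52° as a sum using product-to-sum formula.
sin 57° cos 52° = (1/2)[sin(57°+52°) + sin(57°-52°)]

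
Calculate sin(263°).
sin(263°) = -0.9925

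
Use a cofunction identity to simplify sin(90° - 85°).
sin(90° - 85°) = cos(85°)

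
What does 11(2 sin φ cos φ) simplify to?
11(2 sin φ cos φ) = 11(sin(2φ)) (using Double angle)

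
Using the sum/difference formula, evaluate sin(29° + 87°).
sin(29° + 87°) = sin 29° cos 87° + cos 29° sin 87° = 0.8988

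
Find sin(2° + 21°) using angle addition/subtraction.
sin(2° + 21°) = sin 2° cos 21° + cos 2° sin 21° = 0.3907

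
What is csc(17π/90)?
csc(17π/90) = 1.788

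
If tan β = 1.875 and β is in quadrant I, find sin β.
sin β = 0.8824 (using tan²β + 1 = sec²β)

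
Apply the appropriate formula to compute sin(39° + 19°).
sin(39° + 19°) = sin 39° cos 19° + cos 39° sin 19° = 0.848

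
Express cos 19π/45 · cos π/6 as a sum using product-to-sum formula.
cos 19π/45 cos π/6 = (1/2)[cos(19π/45-π/6) + cos(19π/45+π/6)]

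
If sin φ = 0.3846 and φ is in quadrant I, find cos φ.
cos φ = 0.9231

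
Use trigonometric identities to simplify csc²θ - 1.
csc²θ - 1 = cot²θ (using Pythagorean identity)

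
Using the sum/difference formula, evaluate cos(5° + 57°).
cos(5° + 57°) = cos 5° cos 57° - sin 5° sin 57° = 0.4695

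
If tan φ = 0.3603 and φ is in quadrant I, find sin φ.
sin φ = 0.339 (using tan²φ + 1 = sec²φ)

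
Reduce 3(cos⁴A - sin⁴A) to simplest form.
3(cos⁴A - sin⁴A) = 3(cos(2A)) (using Factoring + double angle)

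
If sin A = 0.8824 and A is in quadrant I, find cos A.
cos A = 0.4705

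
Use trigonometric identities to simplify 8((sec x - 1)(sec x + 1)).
8((sec x - 1)(sec x + 1)) = 8(tan²x) (using Diff. of squares)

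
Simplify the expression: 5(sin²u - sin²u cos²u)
5(sin²u - sin²u cos²u) = 5(sin⁴u) (using Factoring)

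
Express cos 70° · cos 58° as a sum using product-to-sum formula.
cos 70° cos 58° = (1/2)[cos(70°-58°) + cos(70°+58°)]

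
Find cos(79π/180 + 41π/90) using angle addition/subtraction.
cos(79π/180 + 41π/90) = cos 79π/180 cos 41π/90 - sin 79π/180 sin 41π/90 = -0.9455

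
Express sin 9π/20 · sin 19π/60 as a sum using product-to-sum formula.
sin 9π/20 sin 19π/60 = (1/2)[cos(9π/20-19π/60) - cos(9π/20+19π/60)]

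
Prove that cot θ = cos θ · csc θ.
RHS = cos θ · (1/sin θ) = cos θ/sin θ = cot θ = LHS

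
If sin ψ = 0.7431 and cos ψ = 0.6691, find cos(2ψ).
cos(2ψ) = cos²ψ - sin²ψ = -0.1045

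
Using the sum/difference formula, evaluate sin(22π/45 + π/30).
sin(22π/45 + π/30) = sin 22π/45 cos π/30 + cos 22π/45 sin π/30 = 0.9976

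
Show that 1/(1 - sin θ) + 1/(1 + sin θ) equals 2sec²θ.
LHS = [(1 + sin θ) + (1 - sin θ)] / [(1 - sin θ)(1 + sin θ)] = 2/(1 - sin²θ) = 2/cos²θ = 2sec²θ = RHS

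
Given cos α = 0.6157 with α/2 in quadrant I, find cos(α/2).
cos(α/2) = ±√((1 + cos α)/2); positive since α/2 ∈ QI, so cos(α/2) = 0.8988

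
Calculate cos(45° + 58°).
cos(45° + 58°) = cos 45° cos 58° - sin 45° sin 58° = -0.225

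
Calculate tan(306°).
tan(306°) = -1.376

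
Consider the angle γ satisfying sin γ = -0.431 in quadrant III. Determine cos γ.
cos γ = ±√(1 - sin²γ) = -0.9024 (negative in QIII)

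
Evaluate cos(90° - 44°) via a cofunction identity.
cos(90° - 44°) = sin(44°) = 0.6947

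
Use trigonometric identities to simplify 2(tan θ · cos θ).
2(tan θ · cos θ) = 2(sin θ) (using Quotient identity)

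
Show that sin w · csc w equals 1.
LHS = sin w · (1/sin w) = 1 = RHS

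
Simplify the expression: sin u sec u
sin u sec u = tan u (using Reciprocal + quotient)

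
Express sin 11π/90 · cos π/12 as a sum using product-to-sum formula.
sin 11π/90 cos π/12 = (1/2)[sin(11π/90+π/12) + sin(11π/90-π/12)]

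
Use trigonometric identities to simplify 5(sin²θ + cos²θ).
5(sin²θ + cos²θ) = 5 (using Pythagorean identity)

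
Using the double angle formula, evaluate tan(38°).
tan(38°) = 2 tan 19° / (1 - tan²19°) = 0.7813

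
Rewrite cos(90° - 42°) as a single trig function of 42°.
cos(90° - 42°) = sin(42°)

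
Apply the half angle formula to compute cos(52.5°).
cos(52.5°) = √((1 + cos 105°)/2) = 0.6088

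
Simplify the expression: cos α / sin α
cos α / sin α = cot α (using Quotient identity)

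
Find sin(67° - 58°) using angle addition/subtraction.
sin(67° - 58°) = sin 67° cos 58° - cos 67° sin 58° = 0.1564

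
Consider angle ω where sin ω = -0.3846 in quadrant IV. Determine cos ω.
cos ω = √(1 - sin²ω) = 0.9231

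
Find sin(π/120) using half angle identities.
sin(π/120) = √((1 - cos π/60)/2) = 0.02618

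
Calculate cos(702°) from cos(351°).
cos(702°) = 1 - 2sin²351° = 0.9511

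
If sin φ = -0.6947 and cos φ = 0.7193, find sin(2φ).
sin(2φ) = 2 sin φ cos φ = -0.9994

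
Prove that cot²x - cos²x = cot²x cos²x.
LHS = cos²x/sin²x - cos²x = cos²x(1/sin²x - 1) = cos²x · (1 - sin²x)/sin²x = cos²x · cos²x/sin²x = cos²x · cot²x = RHS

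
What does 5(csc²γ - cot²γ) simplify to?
5(csc²γ - cot²γ) = 5 (using Pythagorean identity)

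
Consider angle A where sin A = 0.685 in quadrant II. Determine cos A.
cos A = ±√(1 - sin²A) = -0.7285 (negative in QII)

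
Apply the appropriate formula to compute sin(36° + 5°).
sin(36° + 5°) = sin 36° cos 5° + cos 36° sin 5° = 0.6561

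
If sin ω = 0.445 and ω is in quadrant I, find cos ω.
cos ω = 0.8955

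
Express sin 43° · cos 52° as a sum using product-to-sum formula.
sin 43° cos 52° = (1/2)[sin(43°+52°) + sin(43°-52°)]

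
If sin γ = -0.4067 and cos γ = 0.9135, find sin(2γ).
sin(2γ) = 2 sin γ cos γ = -0.743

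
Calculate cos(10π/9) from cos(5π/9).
cos(10π/9) = cos²5π/9 - sin²5π/9 = -0.9397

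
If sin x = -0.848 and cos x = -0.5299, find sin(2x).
sin(2x) = 2 sin x cos x = 0.8987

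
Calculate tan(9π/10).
tan(9π/10) = -0.3249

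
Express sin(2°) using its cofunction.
sin(2°) = cos(90° - 2°) = cos(88°)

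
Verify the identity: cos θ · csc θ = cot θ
LHS = cos θ · (1/sin θ) = cos θ/sin θ = cot θ = RHS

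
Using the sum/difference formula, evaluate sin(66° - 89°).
sin(66° - 89°) = sin 66° cos 89° - cos 66° sin 89° = -0.3907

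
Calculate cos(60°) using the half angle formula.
cos(60°) = √((1 + cos 120°)/2) = 1/2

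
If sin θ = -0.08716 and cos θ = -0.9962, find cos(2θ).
cos(2θ) = cos²θ - sin²θ = 0.9848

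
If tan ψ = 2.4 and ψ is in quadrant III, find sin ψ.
sin ψ = -0.9231 (using tan²ψ + 1 = sec²ψ)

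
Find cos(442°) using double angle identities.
cos(442°) = cos²221° - sin²221° = 0.1392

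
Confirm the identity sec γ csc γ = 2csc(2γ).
RHS = 2/sin(2γ) = 2/(2 sin γ cos γ) = 1/(sin γ cos γ) = (1/cos γ)(1/sin γ) = sec γ csc γ = LHS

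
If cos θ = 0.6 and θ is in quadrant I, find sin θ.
sin θ = 0.8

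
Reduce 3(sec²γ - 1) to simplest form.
3(sec²γ - 1) = 3(tan²γ) (using Pythagorean identity)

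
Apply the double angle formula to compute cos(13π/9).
cos(13π/9) = cos²13π/18 - sin²13π/18 = -0.1736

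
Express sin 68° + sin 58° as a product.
sin 68° + sin 58° = 2 sin(63°) cos(5°)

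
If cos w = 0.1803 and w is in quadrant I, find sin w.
sin w = 0.9836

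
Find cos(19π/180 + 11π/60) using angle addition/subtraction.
cos(19π/180 + 11π/60) = cos 19π/180 cos 11π/60 - sin 19π/180 sin 11π/60 = 0.6157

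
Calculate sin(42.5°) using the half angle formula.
sin(42.5°) = √((1 - cos 85°)/2) = 0.6756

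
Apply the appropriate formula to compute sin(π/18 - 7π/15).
sin(π/18 - 7π/15) = sin π/18 cos 7π/15 - cos π/18 sin 7π/15 = -0.9613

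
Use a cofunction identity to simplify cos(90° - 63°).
cos(90° - 63°) = sin(63°)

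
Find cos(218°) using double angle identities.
cos(218°) = cos²109° - sin²109° = -0.788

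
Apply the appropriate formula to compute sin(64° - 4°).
sin(64° - 4°) = sin 64° cos 4° - cos 64° sin 4° = √3/2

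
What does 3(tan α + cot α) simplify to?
3(tan α + cot α) = 3(sec α csc α) (using Quotient identities)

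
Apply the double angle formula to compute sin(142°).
sin(142°) = 2 sin 71° cos 71° = 0.6157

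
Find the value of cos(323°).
cos(323°) = 0.7986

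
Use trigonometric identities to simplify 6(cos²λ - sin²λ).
6(cos²λ - sin²λ) = 6(cos(2λ)) (using Double angle)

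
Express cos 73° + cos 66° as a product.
cos 73° + cos 66° = 2 cos(69.5°) cos(3.5°)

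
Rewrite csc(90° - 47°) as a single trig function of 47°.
csc(90° - 47°) = sec(47°)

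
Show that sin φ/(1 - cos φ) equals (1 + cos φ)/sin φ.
LHS = sin φ(1 + cos φ) / ((1 - cos φ)(1 + cos φ)) = sin φ(1 + cos φ) / (1 - cos²φ) = sin φ(1 + cos φ) / sin²φ = (1 + cos φ)/sin φ = RHS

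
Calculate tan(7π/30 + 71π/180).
tan(7π/30 + 71π/180) = (tan 7π/30 + tan 71π/180)/(1 - tan 7π/30 tan 71π/180) = -2.356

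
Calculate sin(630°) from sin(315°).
sin(630°) = 2 sin 315° cos 315° = -1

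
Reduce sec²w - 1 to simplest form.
sec²w - 1 = tan²w (using Pythagorean identity)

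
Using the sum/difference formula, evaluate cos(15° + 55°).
cos(15° + 55°) = cos 15° cos 55° - sin 15° sin 55° = 0.342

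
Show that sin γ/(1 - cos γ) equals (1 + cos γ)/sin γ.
LHS = sin γ(1 + cos γ) / ((1 - cos γ)(1 + cos γ)) = sin γ(1 + cos γ) / (1 - cos²γ) = sin γ(1 + cos γ) / sin²γ = (1 + cos γ)/sin γ = RHS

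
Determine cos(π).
cos(π) = -1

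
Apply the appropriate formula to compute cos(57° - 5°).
cos(57° - 5°) = cos 57° cos 5° + sin 57° sin 5° = 0.6157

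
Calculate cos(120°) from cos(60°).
cos(120°) = 1 - 2sin²60° = -1/2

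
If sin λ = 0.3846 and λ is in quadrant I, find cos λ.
cos λ = 0.9231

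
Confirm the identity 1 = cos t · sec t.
RHS = cos t · (1/cos t) = 1 = LHS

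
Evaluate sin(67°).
sin(67°) = 0.9205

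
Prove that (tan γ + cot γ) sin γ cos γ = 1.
LHS = (sin γ/cos γ + cos γ/sin γ) sin γ cos γ = ((sin²γ + cos²γ)/(sin γ cos γ)) · sin γ cos γ = sin²γ + cos²γ = 1 = RHS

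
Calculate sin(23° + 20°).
sin(23° + 20°) = sin 23° cos 20° + cos 23° sin 20° = 0.682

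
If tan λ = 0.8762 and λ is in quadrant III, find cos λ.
cos λ = -0.7521 (using tan²λ + 1 = sec²λ)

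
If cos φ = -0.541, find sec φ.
sec φ = 1/cos φ = -1.848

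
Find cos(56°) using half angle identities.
cos(56°) = √((1 + cos 112°)/2) = 0.5592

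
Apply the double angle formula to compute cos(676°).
cos(676°) = 2cos²338° - 1 = 0.7193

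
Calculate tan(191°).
tan(191°) = 0.1944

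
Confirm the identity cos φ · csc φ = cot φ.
LHS = cos φ · (1/sin φ) = cos φ/sin φ = cot φ = RHS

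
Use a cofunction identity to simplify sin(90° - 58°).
sin(90° - 58°) = cos(58°)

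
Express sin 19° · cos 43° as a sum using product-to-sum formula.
sin 19° cos 43° = (1/2)[sin(19°+43°) + sin(19°-43°)]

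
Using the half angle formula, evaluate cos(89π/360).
cos(89π/360) = √((1 + cos 89π/180)/2) = 0.7133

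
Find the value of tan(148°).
tan(148°) = -0.6249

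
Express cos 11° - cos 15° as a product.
cos 11° - cos 15° = -2 sin(13°) sin(-2°)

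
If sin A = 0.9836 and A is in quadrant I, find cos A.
cos A = 0.1804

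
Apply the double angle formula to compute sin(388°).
sin(388°) = 2 sin 194° cos 194° = 0.4695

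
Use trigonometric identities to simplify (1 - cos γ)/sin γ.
(1 - cos γ)/sin γ = tan(γ/2) (using Half angle)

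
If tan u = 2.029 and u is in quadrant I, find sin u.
sin u = 0.897 (using tan²u + 1 = sec²u)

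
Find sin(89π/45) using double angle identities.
sin(89π/45) = 2 sin 89π/90 cos 89π/90 = -0.06976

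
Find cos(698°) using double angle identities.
cos(698°) = cos²349° - sin²349° = 0.9272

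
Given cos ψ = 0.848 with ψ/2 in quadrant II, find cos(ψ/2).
cos(ψ/2) = ±√((1 + cos ψ)/2); negative since ψ/2 ∈ QII, so cos(ψ/2) = -0.9612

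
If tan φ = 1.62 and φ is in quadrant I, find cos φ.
cos φ = 0.5253 (using tan²φ + 1 = sec²φ)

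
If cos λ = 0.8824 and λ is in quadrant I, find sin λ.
sin λ = 0.4705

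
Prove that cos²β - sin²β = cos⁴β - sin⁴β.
RHS = (cos²β - sin²β)(cos²β + sin²β) = (cos²β - sin²β) · 1 = cos²β - sin²β = LHS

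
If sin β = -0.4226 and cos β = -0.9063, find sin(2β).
sin(2β) = 2 sin β cos β = 0.766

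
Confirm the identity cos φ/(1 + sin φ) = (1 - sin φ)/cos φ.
RHS = (1 - sin φ)(1 + sin φ) / (cos φ(1 + sin φ)) = (1 - sin²φ) / (cos φ(1 + sin φ)) = cos²φ / (cos φ(1 + sin φ)) = cos φ/(1 + sin φ) = LHS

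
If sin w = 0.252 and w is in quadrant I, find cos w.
cos w = 0.9677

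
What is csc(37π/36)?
csc(37π/36) = -11.47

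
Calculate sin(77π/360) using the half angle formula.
sin(77π/360) = √((1 - cos 77π/180)/2) = 0.6225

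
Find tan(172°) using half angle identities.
tan(172°) = sin 344° / (1 + cos 344°) = -0.1405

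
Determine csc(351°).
csc(351°) = -6.392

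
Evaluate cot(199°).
cot(199°) = 2.904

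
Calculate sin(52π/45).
sin(52π/45) = -0.4695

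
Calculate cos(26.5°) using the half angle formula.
cos(26.5°) = √((1 + cos 53°)/2) = 0.8949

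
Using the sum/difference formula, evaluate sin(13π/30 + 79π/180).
sin(13π/30 + 79π/180) = sin 13π/30 cos 79π/180 + cos 13π/30 sin 79π/180 = 0.3907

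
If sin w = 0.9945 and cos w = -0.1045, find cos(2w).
cos(2w) = cos²w - sin²w = -0.9781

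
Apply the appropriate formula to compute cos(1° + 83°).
cos(1° + 83°) = cos 1° cos 83° - sin 1° sin 83° = 0.1045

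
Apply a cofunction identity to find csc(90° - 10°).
csc(90° - 10°) = sec(10°) = 1.015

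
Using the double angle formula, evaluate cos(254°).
cos(254°) = cos²127° - sin²127° = -0.2756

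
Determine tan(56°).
tan(56°) = 1.483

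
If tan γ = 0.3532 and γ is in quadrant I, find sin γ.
sin γ = 0.333 (using tan²γ + 1 = sec²γ)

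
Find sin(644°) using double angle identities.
sin(644°) = 2 sin 322° cos 322° = -0.9703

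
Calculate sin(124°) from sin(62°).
sin(124°) = 2 sin 62° cos 62° = 0.829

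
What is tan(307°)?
tan(307°) = -1.327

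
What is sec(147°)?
sec(147°) = -1.192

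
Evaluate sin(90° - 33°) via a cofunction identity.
sin(90° - 33°) = cos(33°) = 0.8387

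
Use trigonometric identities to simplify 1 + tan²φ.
1 + tan²φ = sec²φ (using Pythagorean identity)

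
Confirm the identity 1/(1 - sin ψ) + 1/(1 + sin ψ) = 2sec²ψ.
LHS = [(1 + sin ψ) + (1 - sin ψ)] / [(1 - sin ψ)(1 + sin ψ)] = 2/(1 - sin²ψ) = 2/cos²ψ = 2sec²ψ = RHS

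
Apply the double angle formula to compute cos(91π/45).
cos(91π/45) = 1 - 2sin²91π/90 = 0.9976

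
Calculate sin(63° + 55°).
sin(63° + 55°) = sin 63° cos 55° + cos 63° sin 55° = 0.8829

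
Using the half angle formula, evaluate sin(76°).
sin(76°) = √((1 - cos 152°)/2) = 0.9703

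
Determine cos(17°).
cos(17°) = 0.9563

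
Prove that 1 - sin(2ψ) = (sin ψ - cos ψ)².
RHS = sin²ψ - 2 sin ψ cos ψ + cos²ψ = (sin²ψ + cos²ψ) - 2 sin ψ cos ψ = 1 - sin(2ψ) = LHS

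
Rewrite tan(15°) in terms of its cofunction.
tan(15°) = cot(90° - 15°) = cot(75°)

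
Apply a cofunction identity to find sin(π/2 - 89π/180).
sin(π/2 - 89π/180) = cos(89π/180) = 0.01745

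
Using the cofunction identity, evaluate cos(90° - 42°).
cos(90° - 42°) = sin(42°) = 0.6691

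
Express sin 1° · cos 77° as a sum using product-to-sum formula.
sin 1° cos 77° = (1/2)[sin(1°+77°) + sin(1°-77°)]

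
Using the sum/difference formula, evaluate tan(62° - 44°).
tan(62° - 44°) = (tan 62° - tan 44°)/(1 + tan 62° tan 44°) = 0.3249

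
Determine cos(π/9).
cos(π/9) = 0.9397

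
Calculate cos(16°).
cos(16°) = 0.9613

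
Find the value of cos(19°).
cos(19°) = 0.9455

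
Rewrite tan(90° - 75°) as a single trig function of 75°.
tan(90° - 75°) = cot(75°)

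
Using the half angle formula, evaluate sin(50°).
sin(50°) = √((1 - cos 100°)/2) = 0.766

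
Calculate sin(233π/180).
sin(233π/180) = -0.7986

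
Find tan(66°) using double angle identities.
tan(66°) = 2 tan 33° / (1 - tan²33°) = 2.246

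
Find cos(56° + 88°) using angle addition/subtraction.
cos(56° + 88°) = cos 56° cos 88° - sin 56° sin 88° = -0.809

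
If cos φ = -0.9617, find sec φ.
sec φ = 1/cos φ = -1.04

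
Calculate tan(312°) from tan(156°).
tan(312°) = 2 tan 156° / (1 - tan²156°) = -1.111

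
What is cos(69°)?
cos(69°) = 0.3584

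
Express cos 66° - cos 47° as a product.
cos 66° - cos 47° = -2 sin(56.5°) sin(9.5°)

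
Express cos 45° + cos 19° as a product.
cos 45° + cos 19° = 2 cos(32°) cos(13°)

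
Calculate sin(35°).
sin(35°) = 0.5736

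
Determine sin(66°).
sin(66°) = 0.9135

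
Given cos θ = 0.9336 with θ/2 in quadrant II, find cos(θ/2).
cos(θ/2) = ±√((1 + cos θ)/2); negative since θ/2 ∈ QII, so cos(θ/2) = -0.9833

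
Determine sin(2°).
sin(2°) = 0.0349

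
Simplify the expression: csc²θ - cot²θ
csc²θ - cot²θ = 1 (using Pythagorean identity)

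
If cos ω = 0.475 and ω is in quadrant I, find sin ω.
sin ω = 0.88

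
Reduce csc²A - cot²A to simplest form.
csc²A - cot²A = 1 (using Pythagorean identity)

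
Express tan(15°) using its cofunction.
tan(15°) = cot(90° - 15°) = cot(75°)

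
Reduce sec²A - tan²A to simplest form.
sec²A - tan²A = 1 (using Pythagorean identity)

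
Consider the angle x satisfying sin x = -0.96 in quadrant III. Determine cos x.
cos x = ±√(1 - sin²x) = -0.28 (negative in QIII)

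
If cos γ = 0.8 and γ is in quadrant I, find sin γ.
sin γ = 0.6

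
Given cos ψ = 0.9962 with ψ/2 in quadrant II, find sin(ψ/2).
sin(ψ/2) = ±√((1 - cos ψ)/2); positive since ψ/2 ∈ QII, so sin(ψ/2) = 0.04359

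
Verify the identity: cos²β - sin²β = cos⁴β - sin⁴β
RHS = (cos²β - sin²β)(cos²β + sin²β) = (cos²β - sin²β) · 1 = cos²β - sin²β = LHS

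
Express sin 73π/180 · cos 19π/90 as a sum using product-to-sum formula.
sin 73π/180 cos 19π/90 = (1/2)[sin(73π/180+19π/90) + sin(73π/180-19π/90)]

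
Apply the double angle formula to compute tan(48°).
tan(48°) = 2 tan 24° / (1 - tan²24°) = 1.111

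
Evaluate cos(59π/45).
cos(59π/45) = -0.5592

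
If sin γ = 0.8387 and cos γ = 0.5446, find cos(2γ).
cos(2γ) = cos²γ - sin²γ = -0.4068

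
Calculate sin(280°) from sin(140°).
sin(280°) = 2 sin 140° cos 140° = -0.9848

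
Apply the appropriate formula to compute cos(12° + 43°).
cos(12° + 43°) = cos 12° cos 43° - sin 12° sin 43° = 0.5736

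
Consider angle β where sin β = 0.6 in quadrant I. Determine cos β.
cos β = √(1 - sin²β) = 0.8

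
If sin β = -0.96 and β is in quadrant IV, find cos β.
cos β = 0.28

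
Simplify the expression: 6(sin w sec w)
6(sin w sec w) = 6(tan w) (using Reciprocal + quotient)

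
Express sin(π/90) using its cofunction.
sin(π/90) = cos(π/2 - π/90) = cos(22π/45)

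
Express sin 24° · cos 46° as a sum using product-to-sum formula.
sin 24° cos 46° = (1/2)[sin(24°+46°) + sin(24°-46°)]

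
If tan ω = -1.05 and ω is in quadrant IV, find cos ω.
cos ω = 0.6897 (using tan²ω + 1 = sec²ω)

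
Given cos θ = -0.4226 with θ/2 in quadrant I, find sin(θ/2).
sin(θ/2) = ±√((1 - cos θ)/2); positive since θ/2 ∈ QI, so sin(θ/2) = 0.8434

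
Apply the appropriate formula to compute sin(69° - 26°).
sin(69° - 26°) = sin 69° cos 26° - cos 69° sin 26° = 0.682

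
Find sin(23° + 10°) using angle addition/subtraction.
sin(23° + 10°) = sin 23° cos 10° + cos 23° sin 10° = 0.5446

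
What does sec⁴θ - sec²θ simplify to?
sec⁴θ - sec²θ = tan⁴θ + tan²θ (using Pythagorean)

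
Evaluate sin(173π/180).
sin(173π/180) = 0.1219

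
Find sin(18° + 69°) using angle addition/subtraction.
sin(18° + 69°) = sin 18° cos 69° + cos 18° sin 69° = 0.9986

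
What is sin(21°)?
sin(21°) = 0.3584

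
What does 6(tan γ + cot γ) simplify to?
6(tan γ + cot γ) = 6(sec γ csc γ) (using Quotient identities)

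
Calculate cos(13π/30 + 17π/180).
cos(13π/30 + 17π/180) = cos 13π/30 cos 17π/180 - sin 13π/30 sin 17π/180 = -0.08716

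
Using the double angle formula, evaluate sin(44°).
sin(44°) = 2 sin 22° cos 22° = 0.6947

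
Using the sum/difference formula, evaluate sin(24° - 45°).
sin(24° - 45°) = sin 24° cos 45° - cos 24° sin 45° = -0.3584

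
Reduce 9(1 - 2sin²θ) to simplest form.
9(1 - 2sin²θ) = 9(cos(2θ)) (using Double angle)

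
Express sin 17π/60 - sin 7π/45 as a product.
sin 17π/60 - sin 7π/45 = 2 cos(79π/360) sin(23π/360)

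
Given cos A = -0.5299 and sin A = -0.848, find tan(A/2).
tan(A/2) = sin A / (1 + cos A) = -1.804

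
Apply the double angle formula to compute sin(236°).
sin(236°) = 2 sin 118° cos 118° = -0.829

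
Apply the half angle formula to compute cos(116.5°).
cos(116.5°) = -√((1 + cos 233°)/2) = -0.4462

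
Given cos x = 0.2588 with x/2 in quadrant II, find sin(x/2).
sin(x/2) = ±√((1 - cos x)/2); positive since x/2 ∈ QII, so sin(x/2) = 0.6088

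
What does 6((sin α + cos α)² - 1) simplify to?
6((sin α + cos α)² - 1) = 6(sin(2α)) (using Pythagorean + double angle)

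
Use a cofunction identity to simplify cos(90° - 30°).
cos(90° - 30°) = sin(30°)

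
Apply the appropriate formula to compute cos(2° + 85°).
cos(2° + 85°) = cos 2° cos 85° - sin 2° sin 85° = 0.05234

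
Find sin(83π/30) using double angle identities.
sin(83π/30) = 2 sin 83π/60 cos 83π/60 = 0.6691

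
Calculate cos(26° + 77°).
cos(26° + 77°) = cos 26° cos 77° - sin 26° sin 77° = -0.225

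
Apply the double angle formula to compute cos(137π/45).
cos(137π/45) = cos²137π/90 - sin²137π/90 = -0.9903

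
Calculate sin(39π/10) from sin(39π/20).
sin(39π/10) = 2 sin 39π/20 cos 39π/20 = -0.309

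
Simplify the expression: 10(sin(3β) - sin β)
10(sin(3β) - sin β) = 10(2 cos(2β) sin β) (using Sum-to-product)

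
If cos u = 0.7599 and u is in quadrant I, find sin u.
sin u = 0.65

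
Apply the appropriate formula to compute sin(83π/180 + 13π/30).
sin(83π/180 + 13π/30) = sin 83π/180 cos 13π/30 + cos 83π/180 sin 13π/30 = 0.3256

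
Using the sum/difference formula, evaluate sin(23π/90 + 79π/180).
sin(23π/90 + 79π/180) = sin 23π/90 cos 79π/180 + cos 23π/90 sin 79π/180 = 0.8192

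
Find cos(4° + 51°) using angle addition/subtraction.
cos(4° + 51°) = cos 4° cos 51° - sin 4° sin 51° = 0.5736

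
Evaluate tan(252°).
tan(252°) = 3.078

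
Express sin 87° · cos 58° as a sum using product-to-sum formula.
sin 87° cos 58° = (1/2)[sin(87°+58°) + sin(87°-58°)]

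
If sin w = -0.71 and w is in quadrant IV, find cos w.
cos w = 0.7042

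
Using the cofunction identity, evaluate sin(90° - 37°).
sin(90° - 37°) = cos(37°) = 0.7986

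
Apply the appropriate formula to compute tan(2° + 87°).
tan(2° + 87°) = (tan 2° + tan 87°)/(1 - tan 2° tan 87°) = 57.29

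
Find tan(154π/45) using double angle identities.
tan(154π/45) = 2 tan 77π/45 / (1 - tan²77π/45) = 4.011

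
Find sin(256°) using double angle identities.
sin(256°) = 2 sin 128° cos 128° = -0.9703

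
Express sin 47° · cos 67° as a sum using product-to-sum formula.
sin 47° cos 67° = (1/2)[sin(47°+67°) + sin(47°-67°)]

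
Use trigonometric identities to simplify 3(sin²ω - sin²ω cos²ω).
3(sin²ω - sin²ω cos²ω) = 3(sin⁴ω) (using Factoring)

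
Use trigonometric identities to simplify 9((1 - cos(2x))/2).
9((1 - cos(2x))/2) = 9(sin²x) (using Power reduction)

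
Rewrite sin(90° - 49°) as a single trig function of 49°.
sin(90° - 49°) = cos(49°)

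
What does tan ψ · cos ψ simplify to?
tan ψ · cos ψ = sin ψ (using Quotient identity)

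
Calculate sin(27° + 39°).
sin(27° + 39°) = sin 27° cos 39° + cos 27° sin 39° = 0.9135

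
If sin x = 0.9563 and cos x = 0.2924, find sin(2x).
sin(2x) = 2 sin x cos x = 0.5592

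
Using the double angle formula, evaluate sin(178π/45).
sin(178π/45) = 2 sin 89π/45 cos 89π/45 = -0.1392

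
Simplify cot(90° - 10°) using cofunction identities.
cot(90° - 10°) = tan(10°)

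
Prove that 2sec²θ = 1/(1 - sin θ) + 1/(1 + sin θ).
RHS = [(1 + sin θ) + (1 - sin θ)] / [(1 - sin θ)(1 + sin θ)] = 2/(1 - sin²θ) = 2/cos²θ = 2sec²θ = LHS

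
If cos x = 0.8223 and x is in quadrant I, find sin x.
sin x = 0.5691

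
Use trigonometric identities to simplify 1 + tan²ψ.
1 + tan²ψ = sec²ψ (using Pythagorean identity)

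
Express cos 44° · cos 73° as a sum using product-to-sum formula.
cos 44° cos 73° = (1/2)[cos(44°-73°) + cos(44°+73°)]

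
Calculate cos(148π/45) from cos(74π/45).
cos(148π/45) = cos²74π/45 - sin²74π/45 = -0.6157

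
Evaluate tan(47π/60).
tan(47π/60) = -0.8098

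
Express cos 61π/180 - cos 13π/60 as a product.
cos 61π/180 - cos 13π/60 = -2 sin(5π/18) sin(11π/180)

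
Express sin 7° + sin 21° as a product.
sin 7° + sin 21° = 2 sin(14°) cos(-7°)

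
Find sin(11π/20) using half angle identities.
sin(11π/20) = √((1 - cos 11π/10)/2) = 0.9877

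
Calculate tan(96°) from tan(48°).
tan(96°) = 2 tan 48° / (1 - tan²48°) = -9.514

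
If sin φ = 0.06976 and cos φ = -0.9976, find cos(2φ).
cos(2φ) = cos²φ - sin²φ = 0.9903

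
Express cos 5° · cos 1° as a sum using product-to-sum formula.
cos 5° cos 1° = (1/2)[cos(5°-1°) + cos(5°+1°)]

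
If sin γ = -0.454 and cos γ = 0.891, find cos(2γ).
cos(2γ) = cos²γ - sin²γ = 0.5878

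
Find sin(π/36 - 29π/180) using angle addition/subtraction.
sin(π/36 - 29π/180) = sin π/36 cos 29π/180 - cos π/36 sin 29π/180 = -0.4067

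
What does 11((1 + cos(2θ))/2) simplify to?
11((1 + cos(2θ))/2) = 11(cos²θ) (using Power reduction)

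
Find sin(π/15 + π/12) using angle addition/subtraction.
sin(π/15 + π/12) = sin π/15 cos π/12 + cos π/15 sin π/12 = 0.454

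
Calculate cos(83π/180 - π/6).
cos(83π/180 - π/6) = cos 83π/180 cos π/6 + sin 83π/180 sin π/6 = 0.6018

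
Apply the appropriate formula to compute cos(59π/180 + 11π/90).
cos(59π/180 + 11π/90) = cos 59π/180 cos 11π/90 - sin 59π/180 sin 11π/90 = 0.1564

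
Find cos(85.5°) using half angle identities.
cos(85.5°) = √((1 + cos 171°)/2) = 0.07846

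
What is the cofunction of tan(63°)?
tan(63°) = cot(90° - 63°) = cot(27°)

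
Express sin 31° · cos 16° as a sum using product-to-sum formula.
sin 31° cos 16° = (1/2)[sin(31°+16°) + sin(31°-16°)]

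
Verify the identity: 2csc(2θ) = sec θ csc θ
LHS = 2/sin(2θ) = 2/(2 sin θ cos θ) = 1/(sin θ cos θ) = (1/cos θ)(1/sin θ) = sec θ csc θ = RHS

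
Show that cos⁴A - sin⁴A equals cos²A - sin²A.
LHS = (cos²A - sin²A)(cos²A + sin²A) = (cos²A - sin²A) · 1 = cos²A - sin²A = RHS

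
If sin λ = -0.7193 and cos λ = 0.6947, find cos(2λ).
cos(2λ) = cos²λ - sin²λ = -0.03478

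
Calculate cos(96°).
cos(96°) = -0.1045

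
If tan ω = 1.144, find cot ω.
cot ω = 1/tan ω = 0.8741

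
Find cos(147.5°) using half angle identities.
cos(147.5°) = -√((1 + cos 295°)/2) = -0.8434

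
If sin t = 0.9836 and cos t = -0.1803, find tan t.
tan t = sin t / cos t = -5.455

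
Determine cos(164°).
cos(164°) = -0.9613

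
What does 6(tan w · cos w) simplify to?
6(tan w · cos w) = 6(sin w) (using Quotient identity)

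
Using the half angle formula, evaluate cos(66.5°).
cos(66.5°) = √((1 + cos 133°)/2) = 0.3987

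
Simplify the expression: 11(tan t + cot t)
11(tan t + cot t) = 11(sec t csc t) (using Quotient identities)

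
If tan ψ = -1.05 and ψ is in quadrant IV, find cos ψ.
cos ψ = 0.6897 (using tan²ψ + 1 = sec²ψ)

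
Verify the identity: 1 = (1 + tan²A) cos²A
RHS = sec²A · cos²A = (1/cos²A) · cos²A = 1 = LHS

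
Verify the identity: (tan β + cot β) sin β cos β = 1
LHS = (sin β/cos β + cos β/sin β) sin β cos β = ((sin²β + cos²β)/(sin β cos β)) · sin β cos β = sin²β + cos²β = 1 = RHS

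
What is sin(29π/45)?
sin(29π/45) = 0.8988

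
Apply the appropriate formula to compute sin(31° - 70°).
sin(31° - 70°) = sin 31° cos 70° - cos 31° sin 70° = -0.6293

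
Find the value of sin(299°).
sin(299°) = -0.8746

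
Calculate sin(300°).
sin(300°) = -√3/2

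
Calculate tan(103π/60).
tan(103π/60) = -1.235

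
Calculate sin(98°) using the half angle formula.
sin(98°) = √((1 - cos 196°)/2) = 0.9903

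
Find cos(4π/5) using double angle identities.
cos(4π/5) = cos²2π/5 - sin²2π/5 = -0.809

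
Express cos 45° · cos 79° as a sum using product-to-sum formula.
cos 45° cos 79° = (1/2)[cos(45°-79°) + cos(45°+79°)]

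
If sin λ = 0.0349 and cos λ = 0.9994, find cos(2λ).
cos(2λ) = cos²λ - sin²λ = 0.9976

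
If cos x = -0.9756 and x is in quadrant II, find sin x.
sin x = 0.2196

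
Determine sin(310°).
sin(310°) = -0.766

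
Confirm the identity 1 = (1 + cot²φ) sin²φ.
RHS = csc²φ · sin²φ = (1/sin²φ) · sin²φ = 1 = LHS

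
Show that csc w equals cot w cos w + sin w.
RHS = cos²w/sin w + sin w = (cos²w + sin²w)/sin w = 1/sin w = csc w = LHS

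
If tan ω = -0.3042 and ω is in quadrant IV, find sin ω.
sin ω = -0.291 (using tan²ω + 1 = sec²ω)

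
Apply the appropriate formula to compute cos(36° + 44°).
cos(36° + 44°) = cos 36° cos 44° - sin 36° sin 44° = 0.1736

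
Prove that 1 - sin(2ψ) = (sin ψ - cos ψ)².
RHS = sin²ψ - 2 sin ψ cos ψ + cos²ψ = (sin²ψ + cos²ψ) - 2 sin ψ cos ψ = 1 - sin(2ψ) = LHS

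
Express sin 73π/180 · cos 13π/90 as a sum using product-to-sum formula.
sin 73π/180 cos 13π/90 = (1/2)[sin(73π/180+13π/90) + sin(73π/180-13π/90)]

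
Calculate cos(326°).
cos(326°) = 0.829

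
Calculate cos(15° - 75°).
cos(15° - 75°) = cos 15° cos 75° + sin 15° sin 75° = 1/2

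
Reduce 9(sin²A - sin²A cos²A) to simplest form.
9(sin²A - sin²A cos²A) = 9(sin⁴A) (using Factoring)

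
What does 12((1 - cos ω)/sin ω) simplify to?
12((1 - cos ω)/sin ω) = 12(tan(ω/2)) (using Half angle)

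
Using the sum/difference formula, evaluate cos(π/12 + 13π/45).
cos(π/12 + 13π/45) = cos π/12 cos 13π/45 - sin π/12 sin 13π/45 = 0.3907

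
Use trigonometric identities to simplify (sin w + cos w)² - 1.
(sin w + cos w)² - 1 = sin(2w) (using Pythagorean + double angle)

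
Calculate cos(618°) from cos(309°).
cos(618°) = cos²309° - sin²309° = -0.2079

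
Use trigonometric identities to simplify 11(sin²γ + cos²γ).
11(sin²γ + cos²γ) = 11 (using Pythagorean identity)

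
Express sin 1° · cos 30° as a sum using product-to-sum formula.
sin 1° cos 30° = (1/2)[sin(1°+30°) + sin(1°-30°)]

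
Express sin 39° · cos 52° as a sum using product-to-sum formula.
sin 39° cos 52° = (1/2)[sin(39°+52°) + sin(39°-52°)]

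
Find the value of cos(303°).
cos(303°) = 0.5446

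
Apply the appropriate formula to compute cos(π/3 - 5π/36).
cos(π/3 - 5π/36) = cos π/3 cos 5π/36 + sin π/3 sin 5π/36 = 0.8192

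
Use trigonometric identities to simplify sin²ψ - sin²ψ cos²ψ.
sin²ψ - sin²ψ cos²ψ = sin⁴ψ (using Factoring)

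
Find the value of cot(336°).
cot(336°) = -2.246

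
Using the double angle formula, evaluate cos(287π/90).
cos(287π/90) = cos²287π/180 - sin²287π/180 = -0.829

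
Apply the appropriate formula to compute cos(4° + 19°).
cos(4° + 19°) = cos 4° cos 19° - sin 4° sin 19° = 0.9205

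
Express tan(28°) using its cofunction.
tan(28°) = cot(90° - 28°) = cot(62°)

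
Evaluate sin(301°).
sin(301°) = -0.8572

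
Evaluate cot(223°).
cot(223°) = 1.072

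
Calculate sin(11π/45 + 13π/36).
sin(11π/45 + 13π/36) = sin 11π/45 cos 13π/36 + cos 11π/45 sin 13π/36 = 0.9455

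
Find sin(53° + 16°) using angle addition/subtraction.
sin(53° + 16°) = sin 53° cos 16° + cos 53° sin 16° = 0.9336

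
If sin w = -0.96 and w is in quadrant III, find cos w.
cos w = -0.28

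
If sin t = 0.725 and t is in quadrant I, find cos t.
cos t = 0.6887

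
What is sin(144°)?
sin(144°) = 0.5878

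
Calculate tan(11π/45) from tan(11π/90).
tan(11π/45) = 2 tan 11π/90 / (1 - tan²11π/90) = 0.9657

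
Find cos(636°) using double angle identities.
cos(636°) = cos²318° - sin²318° = 0.1045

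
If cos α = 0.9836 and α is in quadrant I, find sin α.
sin α = 0.1804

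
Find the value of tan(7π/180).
tan(7π/180) = 0.1228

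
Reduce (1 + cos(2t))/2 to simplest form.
(1 + cos(2t))/2 = cos²t (using Power reduction)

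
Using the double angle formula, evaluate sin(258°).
sin(258°) = 2 sin 129° cos 129° = -0.9781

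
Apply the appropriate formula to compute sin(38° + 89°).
sin(38° + 89°) = sin 38° cos 89° + cos 38° sin 89° = 0.7986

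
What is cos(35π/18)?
cos(35π/18) = 0.9848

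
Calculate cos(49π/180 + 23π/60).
cos(49π/180 + 23π/60) = cos 49π/180 cos 23π/60 - sin 49π/180 sin 23π/60 = -0.4695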